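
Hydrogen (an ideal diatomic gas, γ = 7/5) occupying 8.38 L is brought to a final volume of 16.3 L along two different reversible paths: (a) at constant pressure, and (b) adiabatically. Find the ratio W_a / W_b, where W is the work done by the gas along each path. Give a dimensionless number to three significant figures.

W_a / W_b ≈ 1.62

Path (a) isobaric: W = P₁(V₂ − V₁) → W_a/(P₁V₁) = 0.9451.
Path (b) adiabatic: W = P₁V₁(1 − (V₁/V₂)^(γ−1))/(γ−1) → W_b/(P₁V₁) = 0.5841.
W_a / W_b = 0.9451 / 0.5841 = 1.618.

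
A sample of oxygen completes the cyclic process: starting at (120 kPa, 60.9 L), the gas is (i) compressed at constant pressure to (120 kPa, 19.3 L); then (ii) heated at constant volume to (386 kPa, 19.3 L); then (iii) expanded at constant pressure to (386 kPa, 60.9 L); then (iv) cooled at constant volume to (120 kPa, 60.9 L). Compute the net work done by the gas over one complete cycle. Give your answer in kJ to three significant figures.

W_net ≈ 11.1 kJ

Constant-volume legs do no work.
W(i) = (120)(19.3 − 60.9) = -4992 J; W(iii) = (386)(60.9 − 19.3) = 16058 J.
W_net = -4992 + 16058 = 11066 J (the clockwise enclosed area).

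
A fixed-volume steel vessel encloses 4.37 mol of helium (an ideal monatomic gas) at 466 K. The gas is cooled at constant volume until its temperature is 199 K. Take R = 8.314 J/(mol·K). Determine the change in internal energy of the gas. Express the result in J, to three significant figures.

ΔU ≈ -14600 J

Constant volume ⇒ W = 0, so Q = ΔU = nCᵥΔT with Cᵥ = 3R/2 = 12.47 J/(mol·K).
ΔU = (4.37)(12.47)(199 − 466) = -14551 J.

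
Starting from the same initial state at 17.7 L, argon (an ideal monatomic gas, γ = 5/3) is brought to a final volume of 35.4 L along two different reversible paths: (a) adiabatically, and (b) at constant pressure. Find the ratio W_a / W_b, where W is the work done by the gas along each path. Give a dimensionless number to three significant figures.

W_a / W_b ≈ 0.555

Path (a) adiabatic: W = P₁V₁(1 − (V₁/V₂)^(γ−1))/(γ−1) → W_a/(P₁V₁) = 0.5551.
Path (b) isobaric: W = P₁(V₂ − V₁) → W_b/(P₁V₁) = 1.
W_a / W_b = 0.5551 / 1 = 0.5551.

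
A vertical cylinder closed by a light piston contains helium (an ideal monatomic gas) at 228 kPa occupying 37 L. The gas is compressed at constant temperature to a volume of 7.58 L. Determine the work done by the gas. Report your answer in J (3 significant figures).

Isothermal: W = nRT ln(V₂/V₁) = P₁V₁ ln(V₂/V₁).
P₁V₁ = (228 kPa)(37 L) = 8436 J.
W = 8436 × ln(7.58/37) = 8436 × -1.585
W_by_gas = -13374 J.

W ≈ -13400 J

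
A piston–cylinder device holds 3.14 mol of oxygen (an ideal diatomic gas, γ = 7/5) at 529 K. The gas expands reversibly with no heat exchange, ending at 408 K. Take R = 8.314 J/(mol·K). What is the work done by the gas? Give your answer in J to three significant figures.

Adiabatic ⇒ Q = 0, so W_by = −ΔU = nCᵥ(T₁ − T₂).
Cᵥ = 5R/2 = 20.79 J/(mol·K).
W = (3.14)(20.79)(529 − 408) = 7897 J.

W ≈ 7900 J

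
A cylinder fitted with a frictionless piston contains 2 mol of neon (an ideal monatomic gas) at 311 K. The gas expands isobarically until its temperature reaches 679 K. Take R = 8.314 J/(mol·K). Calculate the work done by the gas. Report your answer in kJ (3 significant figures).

W ≈ 6.12 kJ

Isobaric: W = P ΔV = nR ΔT.
W = (2)(8.314)(679 − 311) = 6119 J.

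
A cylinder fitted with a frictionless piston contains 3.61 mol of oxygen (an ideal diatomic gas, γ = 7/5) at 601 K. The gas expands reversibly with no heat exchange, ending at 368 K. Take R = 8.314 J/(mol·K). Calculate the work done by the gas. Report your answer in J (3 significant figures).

W ≈ 17500 J

Adiabatic ⇒ Q = 0, so W_by = −ΔU = nCᵥ(T₁ − T₂).
Cᵥ = 5R/2 = 20.79 J/(mol·K).
W = (3.61)(20.79)(601 − 368) = 17483 J.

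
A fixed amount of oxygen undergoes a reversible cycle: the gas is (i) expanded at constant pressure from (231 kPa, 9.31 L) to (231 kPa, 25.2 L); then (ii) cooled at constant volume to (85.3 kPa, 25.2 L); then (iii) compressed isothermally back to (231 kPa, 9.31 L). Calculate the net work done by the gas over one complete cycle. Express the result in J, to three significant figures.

Leg (i): W = PΔV = (231)(25.2 − 9.31) = 3671 J.
Leg (ii): W = 0.
Leg (iii): W = PᵢVᵢ ln(V_f/Vᵢ) = (2150) ln(9.31/25.2) = -2140 J.
W_net = 3671 − 2140 = 1530 J.

W_net ≈ 1530 J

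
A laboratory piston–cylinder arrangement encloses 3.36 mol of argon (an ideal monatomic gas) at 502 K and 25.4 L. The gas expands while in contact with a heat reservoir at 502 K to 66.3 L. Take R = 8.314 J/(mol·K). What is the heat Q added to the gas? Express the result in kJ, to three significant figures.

Isothermal ⇒ ΔU = 0, so Q = W = nRT ln(V₂/V₁).
Q = (3.36)(8.314)(502) ln(66.3/25.4) = 14023 × 0.9594 = 13455 J.

Q ≈ 13.5 kJ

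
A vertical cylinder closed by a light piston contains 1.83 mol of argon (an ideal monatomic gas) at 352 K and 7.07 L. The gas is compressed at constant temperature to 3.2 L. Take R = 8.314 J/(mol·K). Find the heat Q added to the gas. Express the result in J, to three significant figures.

Isothermal ⇒ ΔU = 0, so Q = W = nRT ln(V₂/V₁).
Q = (1.83)(8.314)(352) ln(3.2/7.07) = 5356 × -0.7927 = -4245 J.

Q ≈ -4250 J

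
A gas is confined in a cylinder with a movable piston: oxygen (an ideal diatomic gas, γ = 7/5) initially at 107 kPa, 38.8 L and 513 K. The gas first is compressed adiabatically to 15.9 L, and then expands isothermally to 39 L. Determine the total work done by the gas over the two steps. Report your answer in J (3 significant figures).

W_total ≈ 872 J

Step 1 (adiabatic): W = (P₁V₁ − P₂V₂)/(γ−1) = (4152 − 5932)/0.4 = -4451 J.
After step 1: P = 373.1 kPa, V = 15.9 L, T = 733 K.
Step 2 (isothermal): W = P₁V₁ ln(V₂/V₁) = (5932) ln(39/15.9) = 5322 J.
W_total = -4451 + 5322 = 871.7 J.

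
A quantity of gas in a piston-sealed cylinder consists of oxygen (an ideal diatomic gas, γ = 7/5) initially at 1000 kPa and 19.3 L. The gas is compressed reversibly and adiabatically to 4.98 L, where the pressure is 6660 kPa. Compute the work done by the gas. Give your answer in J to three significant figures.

Adiabatic: W = (P₁V₁ − P₂V₂)/(γ − 1) with γ = 7/5.
P₁V₁ = 19300 J, P₂V₂ = 33167 J.
W = (19300 − 33167) / 0.4 = -34667 J.

W ≈ -34700 J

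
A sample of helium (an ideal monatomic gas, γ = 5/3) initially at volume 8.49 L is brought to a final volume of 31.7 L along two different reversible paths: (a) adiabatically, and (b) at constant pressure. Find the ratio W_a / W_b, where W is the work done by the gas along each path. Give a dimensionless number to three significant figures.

W_a / W_b ≈ 0.321

Path (a) adiabatic: W = P₁V₁(1 − (V₁/V₂)^(γ−1))/(γ−1) → W_a/(P₁V₁) = 0.8768.
Path (b) isobaric: W = P₁(V₂ − V₁) → W_b/(P₁V₁) = 2.734.
W_a / W_b = 0.8768 / 2.734 = 0.3207.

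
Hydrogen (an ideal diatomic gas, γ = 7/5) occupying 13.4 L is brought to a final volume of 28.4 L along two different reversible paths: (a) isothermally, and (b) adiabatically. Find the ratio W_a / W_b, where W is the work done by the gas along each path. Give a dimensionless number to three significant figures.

Path (a) isothermal: W = P₁V₁ ln(V₂/V₁) → W_a/(P₁V₁) = 0.7511.
Path (b) adiabatic: W = P₁V₁(1 − (V₁/V₂)^(γ−1))/(γ−1) → W_b/(P₁V₁) = 0.6488.
W_a / W_b = 0.7511 / 0.6488 = 1.158.

W_a / W_b ≈ 1.16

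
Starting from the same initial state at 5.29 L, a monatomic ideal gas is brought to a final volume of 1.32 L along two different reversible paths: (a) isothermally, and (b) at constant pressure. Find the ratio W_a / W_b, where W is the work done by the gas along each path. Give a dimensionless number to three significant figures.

Path (a) isothermal: W = P₁V₁ ln(V₂/V₁) → W_a/(P₁V₁) = -1.388.
Path (b) isobaric: W = P₁(V₂ − V₁) → W_b/(P₁V₁) = -0.7505.
W_a / W_b = -1.388 / -0.7505 = 1.85.

W_a / W_b ≈ 1.85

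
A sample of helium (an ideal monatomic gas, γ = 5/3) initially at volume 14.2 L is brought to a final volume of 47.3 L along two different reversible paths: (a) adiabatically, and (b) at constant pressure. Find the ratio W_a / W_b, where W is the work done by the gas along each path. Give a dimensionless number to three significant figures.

W_a / W_b ≈ 0.355

Path (a) adiabatic: W = P₁V₁(1 − (V₁/V₂)^(γ−1))/(γ−1) → W_a/(P₁V₁) = 0.8275.
Path (b) isobaric: W = P₁(V₂ − V₁) → W_b/(P₁V₁) = 2.331.
W_a / W_b = 0.8275 / 2.331 = 0.355.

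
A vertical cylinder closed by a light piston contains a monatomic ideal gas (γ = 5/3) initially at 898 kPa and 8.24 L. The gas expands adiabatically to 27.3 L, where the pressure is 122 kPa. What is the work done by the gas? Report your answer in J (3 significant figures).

Adiabatic: W = (P₁V₁ − P₂V₂)/(γ − 1) with γ = 5/3.
P₁V₁ = 7400 J, P₂V₂ = 3331 J.
W = (7400 − 3331) / 0.6667 = 6103 J.

W ≈ 6100 J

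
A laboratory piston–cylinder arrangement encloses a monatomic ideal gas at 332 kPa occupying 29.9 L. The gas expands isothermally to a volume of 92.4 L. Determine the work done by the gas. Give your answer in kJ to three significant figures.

W ≈ 11.2 kJ

Isothermal: W = nRT ln(V₂/V₁) = P₁V₁ ln(V₂/V₁).
P₁V₁ = (332 kPa)(29.9 L) = 9927 J.
W = 9927 × ln(92.4/29.9) = 9927 × 1.128
W_by_gas = 11200 J.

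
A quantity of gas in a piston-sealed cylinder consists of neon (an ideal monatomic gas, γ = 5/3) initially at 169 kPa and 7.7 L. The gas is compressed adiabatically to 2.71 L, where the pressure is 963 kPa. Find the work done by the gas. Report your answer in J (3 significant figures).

Adiabatic: W = (P₁V₁ − P₂V₂)/(γ − 1) with γ = 5/3.
P₁V₁ = 1301 J, P₂V₂ = 2610 J.
W = (1301 − 2610) / 0.6667 = -1963 J.

W ≈ -1960 J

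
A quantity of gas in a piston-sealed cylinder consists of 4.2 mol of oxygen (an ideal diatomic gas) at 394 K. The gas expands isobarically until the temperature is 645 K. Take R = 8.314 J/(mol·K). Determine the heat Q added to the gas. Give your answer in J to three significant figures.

Q ≈ 30700 J

Isobaric: W = nRΔT = (4.2)(8.314)(251) = 8765 J.
ΔU = nCᵥΔT with Cᵥ = 5R/2: ΔU = (4.2)(20.79)(251) = 21912 J.
Q = ΔU + W = 21912 + 8765 = 30676 J.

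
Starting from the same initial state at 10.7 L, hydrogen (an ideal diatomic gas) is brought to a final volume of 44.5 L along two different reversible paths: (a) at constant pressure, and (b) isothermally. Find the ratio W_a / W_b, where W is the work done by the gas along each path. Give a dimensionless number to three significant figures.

W_a / W_b ≈ 2.22

Path (a) isobaric: W = P₁(V₂ − V₁) → W_a/(P₁V₁) = 3.159.
Path (b) isothermal: W = P₁V₁ ln(V₂/V₁) → W_b/(P₁V₁) = 1.425.
W_a / W_b = 3.159 / 1.425 = 2.216.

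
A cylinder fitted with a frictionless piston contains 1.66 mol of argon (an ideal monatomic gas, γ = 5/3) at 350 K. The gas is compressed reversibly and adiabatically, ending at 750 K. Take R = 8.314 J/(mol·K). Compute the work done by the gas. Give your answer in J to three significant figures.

Adiabatic ⇒ Q = 0, so W_by = −ΔU = nCᵥ(T₁ − T₂).
Cᵥ = 3R/2 = 12.47 J/(mol·K).
W = (1.66)(12.47)(350 − 750) = -8281 J.

W ≈ -8280 J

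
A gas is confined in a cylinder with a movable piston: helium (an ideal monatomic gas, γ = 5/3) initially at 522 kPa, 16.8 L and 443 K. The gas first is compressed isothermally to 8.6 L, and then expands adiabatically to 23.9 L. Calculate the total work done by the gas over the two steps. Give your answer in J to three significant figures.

W_total ≈ 627 J

Step 1 (isothermal): W = P₁V₁ ln(V₂/V₁) = (8770) ln(8.6/16.8) = -5872 J.
After step 1: P = 1020 kPa, V = 8.6 L, T = 443 K.
Step 2 (adiabatic): W = (P₁V₁ − P₂V₂)/(γ−1) = (8770 − 4437)/0.667 = 6500 J.
W_total = -5872 + 6500 = 627.3 J.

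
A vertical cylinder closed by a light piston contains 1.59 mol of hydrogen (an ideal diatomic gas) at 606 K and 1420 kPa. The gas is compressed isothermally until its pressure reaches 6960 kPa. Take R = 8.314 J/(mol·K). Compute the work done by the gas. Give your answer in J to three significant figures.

W ≈ -12700 J

Isothermal process: W = nRT ln(V₂/V₁) = nRT ln(P₁/P₂).
W = (1.59)(8.314)(606) × ln(1420/6960)
  = 8011 × ln(0.204) = 8011 × -1.59
W_by_gas = -12733 J.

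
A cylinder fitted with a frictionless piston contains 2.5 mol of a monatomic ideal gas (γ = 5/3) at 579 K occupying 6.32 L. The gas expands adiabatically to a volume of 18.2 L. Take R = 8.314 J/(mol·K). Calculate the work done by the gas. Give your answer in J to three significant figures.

Adiabatic: TV^(γ−1) = const with γ = 5/3.
T₂ = T₁ (V₁/V₂)^(γ−1) = 579 × (6.32/18.2)^0.667 = 579 × 0.494 = 286.1 K.
W_by = nCᵥ(T₁ − T₂) = (2.5)(12.47)(579 − 286.1) = 9133 J.

W ≈ 9130 J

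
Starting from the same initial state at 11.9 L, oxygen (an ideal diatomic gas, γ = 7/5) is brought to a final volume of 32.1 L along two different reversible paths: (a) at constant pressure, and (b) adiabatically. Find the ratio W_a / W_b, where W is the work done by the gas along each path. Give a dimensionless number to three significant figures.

Path (a) isobaric: W = P₁(V₂ − V₁) → W_a/(P₁V₁) = 1.697.
Path (b) adiabatic: W = P₁V₁(1 − (V₁/V₂)^(γ−1))/(γ−1) → W_b/(P₁V₁) = 0.819.
W_a / W_b = 1.697 / 0.819 = 2.073.

W_a / W_b ≈ 2.07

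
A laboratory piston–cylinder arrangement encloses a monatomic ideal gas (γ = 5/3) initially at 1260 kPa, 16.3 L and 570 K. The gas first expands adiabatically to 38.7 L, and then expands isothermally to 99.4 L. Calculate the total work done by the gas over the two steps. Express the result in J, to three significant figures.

Step 1 (adiabatic): W = (P₁V₁ − P₂V₂)/(γ−1) = (20538 − 11540)/0.667 = 13497 J.
After step 1: P = 298.2 kPa, V = 38.7 L, T = 320.3 K.
Step 2 (isothermal): W = P₁V₁ ln(V₂/V₁) = (11540) ln(99.4/38.7) = 10886 J.
W_total = 13497 + 10886 = 24383 J.

W_total ≈ 24400 J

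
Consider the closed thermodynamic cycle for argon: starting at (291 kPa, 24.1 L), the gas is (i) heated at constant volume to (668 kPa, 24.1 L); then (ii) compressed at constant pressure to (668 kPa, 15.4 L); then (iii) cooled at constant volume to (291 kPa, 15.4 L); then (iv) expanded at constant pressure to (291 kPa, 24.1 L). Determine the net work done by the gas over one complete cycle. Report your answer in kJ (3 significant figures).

W_net ≈ -3.28 kJ

Constant-volume legs do no work.
W(ii) = (668)(15.4 − 24.1) = -5812 J; W(iv) = (291)(24.1 − 15.4) = 2532 J.
W_net = -5812 + 2532 = -3280 J (the counter-clockwise enclosed area).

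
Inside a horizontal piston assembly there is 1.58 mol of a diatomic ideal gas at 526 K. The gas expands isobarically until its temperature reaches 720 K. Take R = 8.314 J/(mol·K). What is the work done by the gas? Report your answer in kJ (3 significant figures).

W ≈ 2.55 kJ

Isobaric: W = P ΔV = nR ΔT.
W = (1.58)(8.314)(720 − 526) = 2548 J.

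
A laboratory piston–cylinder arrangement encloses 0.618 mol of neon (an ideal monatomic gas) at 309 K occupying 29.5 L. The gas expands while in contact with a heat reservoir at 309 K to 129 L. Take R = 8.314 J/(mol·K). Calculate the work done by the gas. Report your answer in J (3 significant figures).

Isothermal: W = nRT ln(V₂/V₁).
W = (0.618)(8.314)(309) × ln(129/29.5)
  = 1588 × 1.475
W_by_gas = 2342 J.

W ≈ 2340 J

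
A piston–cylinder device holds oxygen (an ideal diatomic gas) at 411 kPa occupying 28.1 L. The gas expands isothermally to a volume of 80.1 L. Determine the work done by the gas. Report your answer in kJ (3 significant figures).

Isothermal: W = nRT ln(V₂/V₁) = P₁V₁ ln(V₂/V₁).
P₁V₁ = (411 kPa)(28.1 L) = 11549 J.
W = 11549 × ln(80.1/28.1) = 11549 × 1.048
W_by_gas = 12098 J.

W ≈ 12.1 kJ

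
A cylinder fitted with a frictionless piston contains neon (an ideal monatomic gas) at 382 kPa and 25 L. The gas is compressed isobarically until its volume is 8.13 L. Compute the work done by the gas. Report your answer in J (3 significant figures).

Isobaric: W = P ΔV.
W = (382 kPa)(8.13 − 25 L) = (382)(-16.87) = -6444 J.

W ≈ -6440 J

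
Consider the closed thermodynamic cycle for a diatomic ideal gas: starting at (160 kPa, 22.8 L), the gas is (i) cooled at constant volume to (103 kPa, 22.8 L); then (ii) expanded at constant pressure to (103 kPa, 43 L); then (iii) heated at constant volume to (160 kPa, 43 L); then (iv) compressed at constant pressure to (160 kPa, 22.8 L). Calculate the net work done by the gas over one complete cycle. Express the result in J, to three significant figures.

Constant-volume legs do no work.
W(ii) = (103)(43 − 22.8) = 2081 J; W(iv) = (160)(22.8 − 43) = -3232 J.
W_net = 2081 − 3232 = -1151 J (the counter-clockwise enclosed area).

W_net ≈ -1150 J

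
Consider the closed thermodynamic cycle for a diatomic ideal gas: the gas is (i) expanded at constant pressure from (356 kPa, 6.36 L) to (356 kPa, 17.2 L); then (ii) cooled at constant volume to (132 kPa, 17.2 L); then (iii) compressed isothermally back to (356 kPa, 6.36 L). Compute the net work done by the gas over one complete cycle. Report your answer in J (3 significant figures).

W_net ≈ 1600 J

Leg (i): W = PΔV = (356)(17.2 − 6.36) = 3859 J.
Leg (ii): W = 0.
Leg (iii): W = PᵢVᵢ ln(V_f/Vᵢ) = (2270) ln(6.36/17.2) = -2259 J.
W_net = 3859 − 2259 = 1600 J.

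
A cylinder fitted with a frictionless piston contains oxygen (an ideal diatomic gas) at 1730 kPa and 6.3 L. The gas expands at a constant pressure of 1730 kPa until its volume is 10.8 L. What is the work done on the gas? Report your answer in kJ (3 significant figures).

Isobaric: W = P ΔV.
W = (1730 kPa)(10.8 − 6.3 L) = (1730)(4.5) = 7785 J.
Work on gas = −W_by = -7785 J.

W ≈ -7.79 kJ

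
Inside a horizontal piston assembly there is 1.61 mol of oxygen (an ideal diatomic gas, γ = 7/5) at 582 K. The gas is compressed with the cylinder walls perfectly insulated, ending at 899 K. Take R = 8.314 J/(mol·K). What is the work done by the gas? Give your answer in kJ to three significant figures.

Adiabatic ⇒ Q = 0, so W_by = −ΔU = nCᵥ(T₁ − T₂).
Cᵥ = 5R/2 = 20.79 J/(mol·K).
W = (1.61)(20.79)(582 − 899) = -10608 J.

W ≈ -10.6 kJ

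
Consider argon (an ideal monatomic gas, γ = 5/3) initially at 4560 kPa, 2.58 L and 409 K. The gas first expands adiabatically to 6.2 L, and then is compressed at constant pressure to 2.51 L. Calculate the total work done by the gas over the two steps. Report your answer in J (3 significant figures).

W_total ≈ 3910 J

Step 1 (adiabatic): W = (P₁V₁ − P₂V₂)/(γ−1) = (11765 − 6557)/0.667 = 7811 J.
After step 1: P = 1058 kPa, V = 6.2 L, T = 228 K.
Step 2 (isobaric): W = PΔV = (1058 kPa)(2.51 − 6.2 L) = -3903 J.
W_total = 7811 − 3903 = 3908 J.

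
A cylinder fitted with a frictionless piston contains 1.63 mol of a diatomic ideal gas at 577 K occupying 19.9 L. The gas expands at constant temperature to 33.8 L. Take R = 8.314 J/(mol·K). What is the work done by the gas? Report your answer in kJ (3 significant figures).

W ≈ 4.14 kJ

Isothermal: W = nRT ln(V₂/V₁).
W = (1.63)(8.314)(577) × ln(33.8/19.9)
  = 7819 × 0.5297
W_by_gas = 4142 J.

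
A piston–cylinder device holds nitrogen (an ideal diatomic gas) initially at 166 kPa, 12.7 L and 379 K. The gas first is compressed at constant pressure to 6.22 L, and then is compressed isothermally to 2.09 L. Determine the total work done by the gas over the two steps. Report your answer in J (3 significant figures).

W_total ≈ -2200 J

Step 1 (isobaric): W = PΔV = (166 kPa)(6.22 − 12.7 L) = -1076 J.
After step 1: P = 166 kPa, V = 6.22 L, T = 185.6 K.
Step 2 (isothermal): W = P₁V₁ ln(V₂/V₁) = (1033) ln(2.09/6.22) = -1126 J.
W_total = -1076 − 1126 = -2202 J.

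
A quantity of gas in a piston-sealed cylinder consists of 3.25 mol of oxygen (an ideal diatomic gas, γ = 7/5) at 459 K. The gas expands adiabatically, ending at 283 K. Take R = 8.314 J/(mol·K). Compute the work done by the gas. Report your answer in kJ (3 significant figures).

W ≈ 11.9 kJ

Adiabatic ⇒ Q = 0, so W_by = −ΔU = nCᵥ(T₁ − T₂).
Cᵥ = 5R/2 = 20.79 J/(mol·K).
W = (3.25)(20.79)(459 − 283) = 11889 J.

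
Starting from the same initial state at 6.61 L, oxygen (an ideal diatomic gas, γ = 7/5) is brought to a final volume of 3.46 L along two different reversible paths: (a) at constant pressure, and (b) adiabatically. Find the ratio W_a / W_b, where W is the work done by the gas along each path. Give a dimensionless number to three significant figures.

Path (a) isobaric: W = P₁(V₂ − V₁) → W_a/(P₁V₁) = -0.4766.
Path (b) adiabatic: W = P₁V₁(1 − (V₁/V₂)^(γ−1))/(γ−1) → W_b/(P₁V₁) = -0.7388.
W_a / W_b = -0.4766 / -0.7388 = 0.645.

W_a / W_b ≈ 0.645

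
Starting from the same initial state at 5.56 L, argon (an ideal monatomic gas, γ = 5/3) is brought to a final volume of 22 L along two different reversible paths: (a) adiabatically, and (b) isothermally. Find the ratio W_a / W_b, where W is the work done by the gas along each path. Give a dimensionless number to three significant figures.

Path (a) adiabatic: W = P₁V₁(1 − (V₁/V₂)^(γ−1))/(γ−1) → W_a/(P₁V₁) = 0.9004.
Path (b) isothermal: W = P₁V₁ ln(V₂/V₁) → W_b/(P₁V₁) = 1.375.
W_a / W_b = 0.9004 / 1.375 = 0.6546.

W_a / W_b ≈ 0.655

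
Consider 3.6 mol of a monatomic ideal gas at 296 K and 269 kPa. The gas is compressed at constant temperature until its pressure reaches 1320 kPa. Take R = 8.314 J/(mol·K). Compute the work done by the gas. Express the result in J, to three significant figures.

Isothermal process: W = nRT ln(V₂/V₁) = nRT ln(P₁/P₂).
W = (3.6)(8.314)(296) × ln(269/1320)
  = 8859 × ln(0.2038) = 8859 × -1.591
W_by_gas = -14092 J.

W ≈ -14100 J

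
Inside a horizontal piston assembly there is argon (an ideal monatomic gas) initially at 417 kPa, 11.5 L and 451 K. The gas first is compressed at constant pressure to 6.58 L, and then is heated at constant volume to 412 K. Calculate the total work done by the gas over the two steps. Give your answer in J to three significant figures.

Step 1 (isobaric): W = PΔV = (417 kPa)(6.58 − 11.5 L) = -2052 J.
Step 2 (isochoric): W = 0 (constant volume).
W_total = -2052 + 0 = -2052 J.

W_total ≈ -2050 J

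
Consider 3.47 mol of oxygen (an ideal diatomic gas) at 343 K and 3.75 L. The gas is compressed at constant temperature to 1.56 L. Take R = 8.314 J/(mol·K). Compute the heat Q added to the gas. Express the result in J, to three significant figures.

Q ≈ -8680 J

Isothermal ⇒ ΔU = 0, so Q = W = nRT ln(V₂/V₁).
Q = (3.47)(8.314)(343) ln(1.56/3.75) = 9895 × -0.8771 = -8679 J.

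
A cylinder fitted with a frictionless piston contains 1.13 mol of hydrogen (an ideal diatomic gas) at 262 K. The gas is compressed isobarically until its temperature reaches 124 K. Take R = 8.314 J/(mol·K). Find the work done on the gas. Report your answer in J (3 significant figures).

Isobaric: W = P ΔV = nR ΔT.
W = (1.13)(8.314)(124 − 262) = -1296 J.
Work on gas = −W_by = 1296 J.

W ≈ 1300 J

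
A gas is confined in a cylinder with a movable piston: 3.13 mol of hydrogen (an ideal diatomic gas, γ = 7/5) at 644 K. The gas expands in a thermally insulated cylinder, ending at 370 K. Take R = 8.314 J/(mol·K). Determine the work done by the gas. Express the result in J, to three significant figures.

Adiabatic ⇒ Q = 0, so W_by = −ΔU = nCᵥ(T₁ − T₂).
Cᵥ = 5R/2 = 20.79 J/(mol·K).
W = (3.13)(20.79)(644 − 370) = 17826 J.

W ≈ 17800 J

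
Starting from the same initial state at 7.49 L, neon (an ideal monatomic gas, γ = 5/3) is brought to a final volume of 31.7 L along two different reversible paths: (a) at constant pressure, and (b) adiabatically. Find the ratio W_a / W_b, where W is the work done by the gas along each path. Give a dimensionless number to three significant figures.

W_a / W_b ≈ 3.49

Path (a) isobaric: W = P₁(V₂ − V₁) → W_a/(P₁V₁) = 3.232.
Path (b) adiabatic: W = P₁V₁(1 − (V₁/V₂)^(γ−1))/(γ−1) → W_b/(P₁V₁) = 0.9267.
W_a / W_b = 3.232 / 0.9267 = 3.488.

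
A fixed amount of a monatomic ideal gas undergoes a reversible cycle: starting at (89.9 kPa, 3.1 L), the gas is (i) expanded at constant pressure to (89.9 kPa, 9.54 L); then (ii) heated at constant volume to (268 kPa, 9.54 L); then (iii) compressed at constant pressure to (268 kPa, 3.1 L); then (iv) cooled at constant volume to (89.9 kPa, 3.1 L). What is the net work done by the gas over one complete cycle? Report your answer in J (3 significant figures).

W_net ≈ -1150 J

Constant-volume legs do no work.
W(i) = (89.9)(9.54 − 3.1) = 579 J; W(iii) = (268)(3.1 − 9.54) = -1726 J.
W_net = 579 − 1726 = -1147 J (the counter-clockwise enclosed area).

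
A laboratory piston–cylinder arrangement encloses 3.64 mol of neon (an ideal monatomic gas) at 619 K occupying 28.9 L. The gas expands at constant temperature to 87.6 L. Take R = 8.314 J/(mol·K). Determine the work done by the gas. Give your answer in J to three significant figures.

W ≈ 20800 J

Isothermal: W = nRT ln(V₂/V₁).
W = (3.64)(8.314)(619) × ln(87.6/28.9)
  = 18733 × 1.109
W_by_gas = 20774 J.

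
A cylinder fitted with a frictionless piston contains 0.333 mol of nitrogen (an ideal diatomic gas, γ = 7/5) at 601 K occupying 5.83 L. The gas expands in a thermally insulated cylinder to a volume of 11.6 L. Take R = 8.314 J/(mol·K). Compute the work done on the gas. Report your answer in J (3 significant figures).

W ≈ -1000 J

Adiabatic: TV^(γ−1) = const with γ = 7/5.
T₂ = T₁ (V₁/V₂)^(γ−1) = 601 × (5.83/11.6)^0.4 = 601 × 0.7594 = 456.4 K.
W_by = nCᵥ(T₁ − T₂) = (0.333)(20.79)(601 − 456.4) = 1001 J.
Work on gas = −W_by = -1001 J.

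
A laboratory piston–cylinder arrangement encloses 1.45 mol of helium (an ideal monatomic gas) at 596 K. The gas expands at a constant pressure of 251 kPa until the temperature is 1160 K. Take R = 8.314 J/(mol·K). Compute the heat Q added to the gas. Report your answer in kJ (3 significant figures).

Isobaric: W = nRΔT = (1.45)(8.314)(564) = 6799 J.
ΔU = nCᵥΔT with Cᵥ = 3R/2: ΔU = (1.45)(12.47)(564) = 10199 J.
Q = ΔU + W = 10199 + 6799 = 16998 J.

Q ≈ 17.0 kJ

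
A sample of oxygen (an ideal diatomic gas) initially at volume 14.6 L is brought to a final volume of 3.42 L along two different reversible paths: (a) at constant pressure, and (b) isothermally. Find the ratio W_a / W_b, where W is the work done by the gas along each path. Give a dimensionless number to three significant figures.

W_a / W_b ≈ 0.528

Path (a) isobaric: W = P₁(V₂ − V₁) → W_a/(P₁V₁) = -0.7658.
Path (b) isothermal: W = P₁V₁ ln(V₂/V₁) → W_b/(P₁V₁) = -1.451.
W_a / W_b = -0.7658 / -1.451 = 0.5276.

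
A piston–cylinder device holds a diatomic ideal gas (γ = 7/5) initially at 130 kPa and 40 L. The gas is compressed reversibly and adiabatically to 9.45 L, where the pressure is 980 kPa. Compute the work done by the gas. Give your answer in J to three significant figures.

W ≈ -10200 J

Adiabatic: W = (P₁V₁ − P₂V₂)/(γ − 1) with γ = 7/5.
P₁V₁ = 5200 J, P₂V₂ = 9261 J.
W = (5200 − 9261) / 0.4 = -10153 J.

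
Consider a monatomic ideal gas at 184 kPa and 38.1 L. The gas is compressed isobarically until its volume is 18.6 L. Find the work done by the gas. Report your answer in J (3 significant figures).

Isobaric: W = P ΔV.
W = (184 kPa)(18.6 − 38.1 L) = (184)(-19.5) = -3588 J.

W ≈ -3590 J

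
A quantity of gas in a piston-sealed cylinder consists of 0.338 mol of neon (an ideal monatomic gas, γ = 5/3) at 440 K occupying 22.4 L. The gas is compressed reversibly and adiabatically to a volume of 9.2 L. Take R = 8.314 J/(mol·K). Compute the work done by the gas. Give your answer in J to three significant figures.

Adiabatic: TV^(γ−1) = const with γ = 5/3.
T₂ = T₁ (V₁/V₂)^(γ−1) = 440 × (22.4/9.2)^0.667 = 440 × 1.81 = 796.3 K.
W_by = nCᵥ(T₁ − T₂) = (0.338)(12.47)(440 − 796.3) = -1502 J.

W ≈ -1500 J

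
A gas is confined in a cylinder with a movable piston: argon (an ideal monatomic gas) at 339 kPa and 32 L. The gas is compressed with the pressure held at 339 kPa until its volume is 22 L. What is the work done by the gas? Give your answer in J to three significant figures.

W ≈ -3390 J

Isobaric: W = P ΔV.
W = (339 kPa)(22 − 32 L) = (339)(-10) = -3390 J.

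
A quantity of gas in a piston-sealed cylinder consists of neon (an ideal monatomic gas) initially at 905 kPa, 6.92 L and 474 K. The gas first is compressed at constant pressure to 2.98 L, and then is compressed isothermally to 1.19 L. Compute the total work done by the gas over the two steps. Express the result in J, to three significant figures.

Step 1 (isobaric): W = PΔV = (905 kPa)(2.98 − 6.92 L) = -3566 J.
After step 1: P = 905 kPa, V = 2.98 L, T = 204.1 K.
Step 2 (isothermal): W = P₁V₁ ln(V₂/V₁) = (2697) ln(1.19/2.98) = -2476 J.
W_total = -3566 − 2476 = -6041 J.

W_total ≈ -6040 J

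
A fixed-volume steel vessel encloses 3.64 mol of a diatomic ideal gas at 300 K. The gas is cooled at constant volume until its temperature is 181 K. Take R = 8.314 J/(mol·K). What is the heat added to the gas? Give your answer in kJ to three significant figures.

Constant volume ⇒ W = 0, so Q = ΔU = nCᵥΔT with Cᵥ = 5R/2 = 20.79 J/(mol·K).
ΔU = (3.64)(20.79)(181 − 300) = -9003 J.

Q ≈ -9.00 kJ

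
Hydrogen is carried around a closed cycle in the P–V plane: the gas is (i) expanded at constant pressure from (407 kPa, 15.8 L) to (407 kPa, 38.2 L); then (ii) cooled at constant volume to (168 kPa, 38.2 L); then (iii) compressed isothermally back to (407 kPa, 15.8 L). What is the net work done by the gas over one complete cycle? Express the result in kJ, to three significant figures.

W_net ≈ 3.45 kJ

Leg (i): W = PΔV = (407)(38.2 − 15.8) = 9117 J.
Leg (ii): W = 0.
Leg (iii): W = PᵢVᵢ ln(V_f/Vᵢ) = (6418) ln(15.8/38.2) = -5666 J.
W_net = 9117 − 5666 = 3451 J.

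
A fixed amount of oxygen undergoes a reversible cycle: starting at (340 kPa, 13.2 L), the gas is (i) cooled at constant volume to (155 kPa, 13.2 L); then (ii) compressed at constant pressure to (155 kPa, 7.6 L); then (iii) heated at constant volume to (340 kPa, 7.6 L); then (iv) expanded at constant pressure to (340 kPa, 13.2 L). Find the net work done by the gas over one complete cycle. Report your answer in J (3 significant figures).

W_net ≈ 1040 J

Constant-volume legs do no work.
W(ii) = (155)(7.6 − 13.2) = -868 J; W(iv) = (340)(13.2 − 7.6) = 1904 J.
W_net = -868 + 1904 = 1036 J (the clockwise enclosed area).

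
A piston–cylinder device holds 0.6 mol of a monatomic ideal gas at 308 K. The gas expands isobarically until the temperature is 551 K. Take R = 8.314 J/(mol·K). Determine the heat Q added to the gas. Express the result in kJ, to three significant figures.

Q ≈ 3.03 kJ

Isobaric: W = nRΔT = (0.6)(8.314)(243) = 1212 J.
ΔU = nCᵥΔT with Cᵥ = 3R/2: ΔU = (0.6)(12.47)(243) = 1818 J.
Q = ΔU + W = 1818 + 1212 = 3030 J.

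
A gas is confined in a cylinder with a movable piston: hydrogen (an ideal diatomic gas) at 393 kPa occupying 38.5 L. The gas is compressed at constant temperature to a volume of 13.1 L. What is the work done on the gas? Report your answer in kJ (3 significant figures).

W ≈ 16.3 kJ

Isothermal: W = nRT ln(V₂/V₁) = P₁V₁ ln(V₂/V₁).
P₁V₁ = (393 kPa)(38.5 L) = 15130 J.
W = 15130 × ln(13.1/38.5) = 15130 × -1.078
W_by_gas = -16311 J; work on gas = −W_by = 16311 J.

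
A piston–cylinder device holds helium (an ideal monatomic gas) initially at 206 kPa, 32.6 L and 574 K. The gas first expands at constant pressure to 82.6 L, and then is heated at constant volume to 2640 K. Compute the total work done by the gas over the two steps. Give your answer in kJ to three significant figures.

Step 1 (isobaric): W = PΔV = (206 kPa)(82.6 − 32.6 L) = 10300 J.
Step 2 (isochoric): W = 0 (constant volume).
W_total = 10300 + 0 = 10300 J.

W_total ≈ 10.3 kJ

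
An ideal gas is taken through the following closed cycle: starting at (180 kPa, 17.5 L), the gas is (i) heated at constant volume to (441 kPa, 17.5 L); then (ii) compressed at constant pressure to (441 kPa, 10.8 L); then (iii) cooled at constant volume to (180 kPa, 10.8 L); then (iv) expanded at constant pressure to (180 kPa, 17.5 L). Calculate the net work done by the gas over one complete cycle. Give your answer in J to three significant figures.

Constant-volume legs do no work.
W(ii) = (441)(10.8 − 17.5) = -2955 J; W(iv) = (180)(17.5 − 10.8) = 1206 J.
W_net = -2955 + 1206 = -1749 J (the counter-clockwise enclosed area).

W_net ≈ -1750 J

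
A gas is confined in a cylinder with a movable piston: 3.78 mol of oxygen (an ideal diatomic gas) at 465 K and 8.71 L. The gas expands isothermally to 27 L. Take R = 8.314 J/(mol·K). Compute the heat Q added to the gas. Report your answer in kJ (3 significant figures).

Isothermal ⇒ ΔU = 0, so Q = W = nRT ln(V₂/V₁).
Q = (3.78)(8.314)(465) ln(27/8.71) = 14614 × 1.131 = 16533 J.

Q ≈ 16.5 kJ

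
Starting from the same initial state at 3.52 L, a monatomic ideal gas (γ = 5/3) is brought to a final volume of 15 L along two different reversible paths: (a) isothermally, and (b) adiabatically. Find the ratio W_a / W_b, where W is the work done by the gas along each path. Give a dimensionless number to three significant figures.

W_a / W_b ≈ 1.56

Path (a) isothermal: W = P₁V₁ ln(V₂/V₁) → W_a/(P₁V₁) = 1.45.
Path (b) adiabatic: W = P₁V₁(1 − (V₁/V₂)^(γ−1))/(γ−1) → W_b/(P₁V₁) = 0.9293.
W_a / W_b = 1.45 / 0.9293 = 1.56.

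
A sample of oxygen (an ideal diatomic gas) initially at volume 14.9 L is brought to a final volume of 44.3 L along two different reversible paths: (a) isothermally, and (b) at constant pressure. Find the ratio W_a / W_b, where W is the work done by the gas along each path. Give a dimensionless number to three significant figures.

W_a / W_b ≈ 0.552

Path (a) isothermal: W = P₁V₁ ln(V₂/V₁) → W_a/(P₁V₁) = 1.09.
Path (b) isobaric: W = P₁(V₂ − V₁) → W_b/(P₁V₁) = 1.973.
W_a / W_b = 1.09 / 1.973 = 0.5522.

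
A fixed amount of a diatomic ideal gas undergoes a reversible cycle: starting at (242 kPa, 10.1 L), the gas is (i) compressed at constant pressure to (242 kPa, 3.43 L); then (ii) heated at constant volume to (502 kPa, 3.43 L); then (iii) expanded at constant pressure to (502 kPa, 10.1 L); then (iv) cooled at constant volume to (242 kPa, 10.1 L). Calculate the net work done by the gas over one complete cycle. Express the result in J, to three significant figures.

W_net ≈ 1730 J

Constant-volume legs do no work.
W(i) = (242)(3.43 − 10.1) = -1614 J; W(iii) = (502)(10.1 − 3.43) = 3348 J.
W_net = -1614 + 3348 = 1734 J (the clockwise enclosed area).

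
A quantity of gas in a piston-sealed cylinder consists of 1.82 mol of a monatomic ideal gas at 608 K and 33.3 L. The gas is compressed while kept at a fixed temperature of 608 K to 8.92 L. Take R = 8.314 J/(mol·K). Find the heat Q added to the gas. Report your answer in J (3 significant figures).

Q ≈ -12100 J

Isothermal ⇒ ΔU = 0, so Q = W = nRT ln(V₂/V₁).
Q = (1.82)(8.314)(608) ln(8.92/33.3) = 9200 × -1.317 = -12119 J.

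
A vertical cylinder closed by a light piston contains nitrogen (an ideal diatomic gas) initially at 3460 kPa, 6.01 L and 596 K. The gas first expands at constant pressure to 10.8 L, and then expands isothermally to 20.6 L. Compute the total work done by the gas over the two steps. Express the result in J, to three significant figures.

W_total ≈ 40700 J

Step 1 (isobaric): W = PΔV = (3460 kPa)(10.8 − 6.01 L) = 16573 J.
After step 1: P = 3460 kPa, V = 10.8 L, T = 1071 K.
Step 2 (isothermal): W = P₁V₁ ln(V₂/V₁) = (37368) ln(20.6/10.8) = 24130 J.
W_total = 16573 + 24130 = 40704 J.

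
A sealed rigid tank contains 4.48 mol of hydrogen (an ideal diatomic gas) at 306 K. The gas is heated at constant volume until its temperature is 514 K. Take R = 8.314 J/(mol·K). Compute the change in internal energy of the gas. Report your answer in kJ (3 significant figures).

ΔU ≈ 19.4 kJ

Constant volume ⇒ W = 0, so Q = ΔU = nCᵥΔT with Cᵥ = 5R/2 = 20.79 J/(mol·K).
ΔU = (4.48)(20.79)(514 − 306) = 19368 J.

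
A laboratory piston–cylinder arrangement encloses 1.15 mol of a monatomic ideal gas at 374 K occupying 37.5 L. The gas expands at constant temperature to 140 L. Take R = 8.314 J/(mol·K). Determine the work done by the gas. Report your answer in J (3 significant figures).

W ≈ 4710 J

Isothermal: W = nRT ln(V₂/V₁).
W = (1.15)(8.314)(374) × ln(140/37.5)
  = 3576 × 1.317
W_by_gas = 4710 J.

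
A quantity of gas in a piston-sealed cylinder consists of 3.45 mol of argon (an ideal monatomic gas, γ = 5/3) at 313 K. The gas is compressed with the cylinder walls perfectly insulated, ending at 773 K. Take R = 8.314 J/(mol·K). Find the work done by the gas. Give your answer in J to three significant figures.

W ≈ -19800 J

Adiabatic ⇒ Q = 0, so W_by = −ΔU = nCᵥ(T₁ − T₂).
Cᵥ = 3R/2 = 12.47 J/(mol·K).
W = (3.45)(12.47)(313 − 773) = -19791 J.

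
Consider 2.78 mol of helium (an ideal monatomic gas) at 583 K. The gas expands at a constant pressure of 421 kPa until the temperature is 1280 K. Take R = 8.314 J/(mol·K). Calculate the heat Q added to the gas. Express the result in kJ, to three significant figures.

Isobaric: W = nRΔT = (2.78)(8.314)(697) = 16110 J.
ΔU = nCᵥΔT with Cᵥ = 3R/2: ΔU = (2.78)(12.47)(697) = 24165 J.
Q = ΔU + W = 24165 + 16110 = 40274 J.

Q ≈ 40.3 kJ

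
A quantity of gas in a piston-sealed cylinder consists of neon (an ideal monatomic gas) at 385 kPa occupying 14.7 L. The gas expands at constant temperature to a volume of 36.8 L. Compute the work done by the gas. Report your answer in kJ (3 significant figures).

Isothermal: W = nRT ln(V₂/V₁) = P₁V₁ ln(V₂/V₁).
P₁V₁ = (385 kPa)(14.7 L) = 5660 J.
W = 5660 × ln(36.8/14.7) = 5660 × 0.9177
W_by_gas = 5193 J.

W ≈ 5.19 kJ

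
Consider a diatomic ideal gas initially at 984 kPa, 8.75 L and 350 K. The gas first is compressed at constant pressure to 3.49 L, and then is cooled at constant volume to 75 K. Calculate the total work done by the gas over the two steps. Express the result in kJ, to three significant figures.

W_total ≈ -5.18 kJ

Step 1 (isobaric): W = PΔV = (984 kPa)(3.49 − 8.75 L) = -5176 J.
Step 2 (isochoric): W = 0 (constant volume).
W_total = -5176 + 0 = -5176 J.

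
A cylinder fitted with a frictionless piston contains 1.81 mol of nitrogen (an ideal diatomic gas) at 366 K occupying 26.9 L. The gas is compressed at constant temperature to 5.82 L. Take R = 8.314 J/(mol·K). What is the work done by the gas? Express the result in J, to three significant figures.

Isothermal: W = nRT ln(V₂/V₁).
W = (1.81)(8.314)(366) × ln(5.82/26.9)
  = 5508 × -1.531
W_by_gas = -8431 J.

W ≈ -8430 J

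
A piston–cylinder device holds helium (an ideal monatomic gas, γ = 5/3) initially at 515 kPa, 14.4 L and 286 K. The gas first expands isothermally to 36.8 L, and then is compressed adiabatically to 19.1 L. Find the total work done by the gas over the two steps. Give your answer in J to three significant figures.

W_total ≈ 858 J

Step 1 (isothermal): W = P₁V₁ ln(V₂/V₁) = (7416) ln(36.8/14.4) = 6958 J.
After step 1: P = 201.5 kPa, V = 36.8 L, T = 286 K.
Step 2 (adiabatic): W = (P₁V₁ − P₂V₂)/(γ−1) = (7416 − 11483)/0.667 = -6100 J.
W_total = 6958 − 6100 = 858.1 J.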